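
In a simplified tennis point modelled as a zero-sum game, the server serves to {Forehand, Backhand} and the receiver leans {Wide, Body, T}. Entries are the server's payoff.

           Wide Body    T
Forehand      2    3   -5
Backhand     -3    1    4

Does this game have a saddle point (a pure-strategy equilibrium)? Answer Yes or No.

No

Row minima: Forehand → -5, Backhand → -3; maximin = -3.
Column maxima: Wide → 2, Body → 3, T → 4; minimax = 2.
-3 ≠ 2, so no pure-strategy equilibrium exists.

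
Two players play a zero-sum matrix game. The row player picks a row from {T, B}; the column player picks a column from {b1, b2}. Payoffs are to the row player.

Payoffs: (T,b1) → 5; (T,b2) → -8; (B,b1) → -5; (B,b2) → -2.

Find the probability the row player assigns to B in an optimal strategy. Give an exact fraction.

13/16

Row minima: T → -8, B → -5; maximin = -5.
Column maxima: b1 → 5, b2 → -2; minimax = -2.
-5 ≠ -2, so there is no saddle point; optimal play is mixed.
Let the row player play T with probability p. Expected payoff against b1: 5p + (-5)(1−p) = 10p − 5; against b2: (-8)p + (-2)(1−p) = −6p − 2.
Setting these equal: 10p − 5 = −6p − 2 ⇒ 16p = 3 ⇒ p = 3/16, and the value is (10)·(3/16) − 5 = -25/8.
For the column player: with q = P(b1), equating T's and B's payoffs gives 13q − 8 = −3q − 2 ⇒ q = 3/8.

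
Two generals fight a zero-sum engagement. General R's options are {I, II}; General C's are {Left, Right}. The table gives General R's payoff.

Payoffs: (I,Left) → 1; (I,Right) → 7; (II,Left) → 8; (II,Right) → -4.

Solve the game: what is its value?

10/3

Row minima: I → 1, II → -4; maximin = 1.
Column maxima: Left → 8, Right → 7; minimax = 7.
1 ≠ 7, so there is no saddle point; optimal play is mixed.
Let General R play I with probability p. Expected payoff against Left: 1p + 8(1−p) = −7p + 8; against Right: 7p + (-4)(1−p) = 11p − 4.
Setting these equal: −7p + 8 = 11p − 4 ⇒ −18p = -12 ⇒ p = 2/3, and the value is (-7)·(2/3) + 8 = 10/3.
For General C: with q = P(Left), equating I's and II's payoffs gives −6q + 7 = 12q − 4 ⇒ q = 11/18.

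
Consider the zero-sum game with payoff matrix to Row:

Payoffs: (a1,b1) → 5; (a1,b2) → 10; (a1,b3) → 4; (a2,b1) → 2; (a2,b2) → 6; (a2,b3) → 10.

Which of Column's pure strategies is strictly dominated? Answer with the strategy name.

b2

b1 holds Row's payoff strictly below b2 in every row: 5 < 10, 2 < 6.
So b2 is strictly dominated for Column.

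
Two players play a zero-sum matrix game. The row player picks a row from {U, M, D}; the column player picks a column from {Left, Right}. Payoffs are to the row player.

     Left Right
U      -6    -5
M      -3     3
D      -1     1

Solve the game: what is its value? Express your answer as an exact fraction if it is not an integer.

-1

Row minima: U → -6, M → -3, D → -1; maximin = -1.
Column maxima: Left → -1, Right → 3; minimax = -1.
Since maximin = minimax = -1, there is a saddle point and the value is -1.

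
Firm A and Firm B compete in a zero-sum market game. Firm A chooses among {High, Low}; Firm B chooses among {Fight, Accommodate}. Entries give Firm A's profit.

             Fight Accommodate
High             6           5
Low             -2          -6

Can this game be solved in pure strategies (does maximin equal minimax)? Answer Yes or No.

Yes

Row minima: High → 5, Low → -6; maximin = 5.
Column maxima: Fight → 6, Accommodate → 5; minimax = 5.
maximin = minimax = 5, so a saddle point exists.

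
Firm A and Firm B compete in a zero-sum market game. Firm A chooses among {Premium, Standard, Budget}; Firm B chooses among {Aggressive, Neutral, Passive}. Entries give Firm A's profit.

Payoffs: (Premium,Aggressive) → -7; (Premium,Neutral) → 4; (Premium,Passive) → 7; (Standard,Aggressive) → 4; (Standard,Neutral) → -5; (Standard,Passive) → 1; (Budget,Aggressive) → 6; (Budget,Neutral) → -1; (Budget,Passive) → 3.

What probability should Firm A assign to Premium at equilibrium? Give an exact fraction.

Row minima: Premium → -7, Standard → -5, Budget → -1; maximin = -1.
Column maxima: Aggressive → 6, Neutral → 4, Passive → 7; minimax = 4.
-1 ≠ 4, so there is no saddle point; optimal play is mixed.
Standard is strictly dominated by Budget, so Firm A never plays it.
Passive is strictly dominated by Neutral (it gives Firm A strictly more in every row), so Firm B never plays it.
On the remaining 2×2 (Premium, Budget vs Aggressive, Neutral):
Let Firm A play Premium with probability p. Expected payoff against Aggressive: (-7)p + 6(1−p) = −13p + 6; against Neutral: 4p + (-1)(1−p) = 5p − 1.
Setting these equal: −13p + 6 = 5p − 1 ⇒ −18p = -7 ⇒ p = 7/18, and the value is (-13)·(7/18) + 6 = 17/18.
For Firm B: with q = P(Aggressive), equating Premium's and Budget's payoffs gives −11q + 4 = 7q − 1 ⇒ q = 5/18.

7/18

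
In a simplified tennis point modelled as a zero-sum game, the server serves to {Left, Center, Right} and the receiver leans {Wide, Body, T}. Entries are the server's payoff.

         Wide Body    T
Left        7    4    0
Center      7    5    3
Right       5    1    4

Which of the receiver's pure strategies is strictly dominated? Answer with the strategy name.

Body holds the server's payoff strictly below Wide in every row: 4 < 7, 5 < 7, 1 < 5.
So Wide is strictly dominated for the receiver.

Wide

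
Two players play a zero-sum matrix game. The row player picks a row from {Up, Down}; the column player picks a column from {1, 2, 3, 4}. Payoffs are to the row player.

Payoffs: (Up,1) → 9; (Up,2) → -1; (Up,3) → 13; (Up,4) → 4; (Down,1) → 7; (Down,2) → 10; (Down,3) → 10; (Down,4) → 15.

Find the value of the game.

97/13

Row minima: Up → -1, Down → 7; maximin = 7.
Column maxima: 1 → 9, 2 → 10, 3 → 13, 4 → 15; minimax = 9.
7 ≠ 9, so there is no saddle point; optimal play is mixed.
3 is strictly dominated by 1 (it gives the row player strictly more in every row), so the column player never plays it.
4 is strictly dominated by 2 (it gives the row player strictly more in every row), so the column player never plays it.
On the remaining 2×2 (Up, Down vs 1, 2):
Let the row player play Up with probability p. Expected payoff against 1: 9p + 7(1−p) = 2p + 7; against 2: (-1)p + 10(1−p) = −11p + 10.
Setting these equal: 2p + 7 = −11p + 10 ⇒ 13p = 3 ⇒ p = 3/13, and the value is (2)·(3/13) + 7 = 97/13.
For the column player: with q = P(1), equating Up's and Down's payoffs gives 10q − 1 = −3q + 10 ⇒ q = 11/13.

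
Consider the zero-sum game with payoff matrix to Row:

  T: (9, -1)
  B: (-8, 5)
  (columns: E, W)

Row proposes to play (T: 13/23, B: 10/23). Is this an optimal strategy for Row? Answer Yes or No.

Yes

Against E this mix gives (13/23)·9 + (10/23)·(-8) = 37/23.
Against W this mix gives (13/23)·(-1) + (10/23)·5 = 37/23.
All of Column's active replies (E, W) yield 37/23, and no column does worse for Row. The mix makes Column indifferent and guarantees 37/23, so it is optimal.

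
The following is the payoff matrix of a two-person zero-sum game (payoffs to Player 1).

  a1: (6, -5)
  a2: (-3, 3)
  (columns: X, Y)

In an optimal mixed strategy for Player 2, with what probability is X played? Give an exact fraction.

8/17

Row minima: a1 → -5, a2 → -3; maximin = -3.
Column maxima: X → 6, Y → 3; minimax = 3.
-3 ≠ 3, so there is no saddle point; optimal play is mixed.
Let Player 1 play a1 with probability p. Expected payoff against X: 6p + (-3)(1−p) = 9p − 3; against Y: (-5)p + 3(1−p) = −8p + 3.
Setting these equal: 9p − 3 = −8p + 3 ⇒ 17p = 6 ⇒ p = 6/17, and the value is (9)·(6/17) − 3 = 3/17.
For Player 2: with q = P(X), equating a1's and a2's payoffs gives 11q − 5 = −6q + 3 ⇒ q = 8/17.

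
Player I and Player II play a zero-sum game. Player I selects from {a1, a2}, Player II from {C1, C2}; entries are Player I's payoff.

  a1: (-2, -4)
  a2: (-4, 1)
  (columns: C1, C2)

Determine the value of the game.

-18/7

Row minima: a1 → -4, a2 → -4; maximin = -4.
Column maxima: C1 → -2, C2 → 1; minimax = -2.
-4 ≠ -2, so there is no saddle point; optimal play is mixed.
Let Player I play a1 with probability p. Expected payoff against C1: (-2)p + (-4)(1−p) = 2p − 4; against C2: (-4)p + 1(1−p) = −5p + 1.
Setting these equal: 2p − 4 = −5p + 1 ⇒ 7p = 5 ⇒ p = 5/7, and the value is (2)·(5/7) − 4 = -18/7.
For Player II: with q = P(C1), equating a1's and a2's payoffs gives 2q − 4 = −5q + 1 ⇒ q = 5/7.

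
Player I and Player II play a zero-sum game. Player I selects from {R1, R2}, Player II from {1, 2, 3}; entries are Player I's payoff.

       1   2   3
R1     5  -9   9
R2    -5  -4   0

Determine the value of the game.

Row minima: R1 → -9, R2 → -5; maximin = -5.
Column maxima: 1 → 5, 2 → -4, 3 → 9; minimax = -4.
-5 ≠ -4, so there is no saddle point; optimal play is mixed.
3 is strictly dominated by 1 (it gives Player I strictly more in every row), so Player II never plays it.
On the remaining 2×2 (R1, R2 vs 1, 2):
Let Player I play R1 with probability p. Expected payoff against 1: 5p + (-5)(1−p) = 10p − 5; against 2: (-9)p + (-4)(1−p) = −5p − 4.
Setting these equal: 10p − 5 = −5p − 4 ⇒ 15p = 1 ⇒ p = 1/15, and the value is (10)·(1/15) − 5 = -13/3.
For Player II: with q = P(1), equating R1's and R2's payoffs gives 14q − 9 = −q − 4 ⇒ q = 1/3.

-13/3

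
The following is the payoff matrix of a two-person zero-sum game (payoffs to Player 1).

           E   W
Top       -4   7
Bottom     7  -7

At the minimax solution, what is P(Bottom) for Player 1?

Row minima: Top → -4, Bottom → -7; maximin = -4.
Column maxima: E → 7, W → 7; minimax = 7.
-4 ≠ 7, so there is no saddle point; optimal play is mixed.
Let Player 1 play Top with probability p. Expected payoff against E: (-4)p + 7(1−p) = −11p + 7; against W: 7p + (-7)(1−p) = 14p − 7.
Setting these equal: −11p + 7 = 14p − 7 ⇒ −25p = -14 ⇒ p = 14/25, and the value is (-11)·(14/25) + 7 = 21/25.
For Player 2: with q = P(E), equating Top's and Bottom's payoffs gives −11q + 7 = 14q − 7 ⇒ q = 14/25.

11/25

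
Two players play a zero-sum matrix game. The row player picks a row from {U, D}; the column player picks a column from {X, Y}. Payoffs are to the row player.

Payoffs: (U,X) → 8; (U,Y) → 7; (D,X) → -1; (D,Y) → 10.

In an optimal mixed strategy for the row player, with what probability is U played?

Row minima: U → 7, D → -1; maximin = 7.
Column maxima: X → 8, Y → 10; minimax = 8.
7 ≠ 8, so there is no saddle point; optimal play is mixed.
Let the row player play U with probability p. Expected payoff against X: 8p + (-1)(1−p) = 9p − 1; against Y: 7p + 10(1−p) = −3p + 10.
Setting these equal: 9p − 1 = −3p + 10 ⇒ 12p = 11 ⇒ p = 11/12, and the value is (9)·(11/12) − 1 = 29/4.
For the column player: with q = P(X), equating U's and D's payoffs gives q + 7 = −11q + 10 ⇒ q = 1/4.

11/12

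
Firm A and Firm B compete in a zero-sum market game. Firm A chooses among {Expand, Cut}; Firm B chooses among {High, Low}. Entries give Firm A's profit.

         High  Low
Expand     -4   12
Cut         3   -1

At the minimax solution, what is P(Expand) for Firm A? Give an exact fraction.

Row minima: Expand → -4, Cut → -1; maximin = -1.
Column maxima: High → 3, Low → 12; minimax = 3.
-1 ≠ 3, so there is no saddle point; optimal play is mixed.
Let Firm A play Expand with probability p. Expected payoff against High: (-4)p + 3(1−p) = −7p + 3; against Low: 12p + (-1)(1−p) = 13p − 1.
Setting these equal: −7p + 3 = 13p − 1 ⇒ −20p = -4 ⇒ p = 1/5, and the value is (-7)·(1/5) + 3 = 8/5.
For Firm B: with q = P(High), equating Expand's and Cut's payoffs gives −16q + 12 = 4q − 1 ⇒ q = 13/20.

1/5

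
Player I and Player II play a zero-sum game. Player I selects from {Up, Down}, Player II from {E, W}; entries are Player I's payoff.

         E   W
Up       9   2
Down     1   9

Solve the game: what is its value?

79/15

Row minima: Up → 2, Down → 1; maximin = 2.
Column maxima: E → 9, W → 9; minimax = 9.
2 ≠ 9, so there is no saddle point; optimal play is mixed.
Let Player I play Up with probability p. Expected payoff against E: 9p + 1(1−p) = 8p + 1; against W: 2p + 9(1−p) = −7p + 9.
Setting these equal: 8p + 1 = −7p + 9 ⇒ 15p = 8 ⇒ p = 8/15, and the value is (8)·(8/15) + 1 = 79/15.
For Player II: with q = P(E), equating Up's and Down's payoffs gives 7q + 2 = −8q + 9 ⇒ q = 7/15.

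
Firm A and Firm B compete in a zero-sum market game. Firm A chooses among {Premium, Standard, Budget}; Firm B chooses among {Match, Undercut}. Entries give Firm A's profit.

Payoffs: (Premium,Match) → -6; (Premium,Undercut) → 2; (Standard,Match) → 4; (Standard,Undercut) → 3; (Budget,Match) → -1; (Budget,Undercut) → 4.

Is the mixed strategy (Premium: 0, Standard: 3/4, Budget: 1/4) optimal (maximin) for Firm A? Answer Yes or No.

Against Match this mix gives (3/4)·4 + (1/4)·(-1) = 11/4.
Against Undercut this mix gives (3/4)·3 + (1/4)·4 = 13/4.
Firm B will play Match, holding Firm A to 11/4. Shifting weight toward the row that does better against Match would raise this floor (the equalizing mix achieves 19/6 against both Match and Undercut), so the proposed strategy is not optimal.

No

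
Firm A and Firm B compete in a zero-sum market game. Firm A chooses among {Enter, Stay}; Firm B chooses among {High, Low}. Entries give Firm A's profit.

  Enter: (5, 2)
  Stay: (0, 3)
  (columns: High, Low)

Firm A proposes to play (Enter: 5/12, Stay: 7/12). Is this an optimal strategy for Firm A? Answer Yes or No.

Against High this mix gives (5/12)·5 + (7/12)·0 = 25/12.
Against Low this mix gives (5/12)·2 + (7/12)·3 = 31/12.
Firm B will play High, holding Firm A to 25/12. Shifting weight toward the row that does better against High would raise this floor (the equalizing mix achieves 5/2 against both High and Low), so the proposed strategy is not optimal.

No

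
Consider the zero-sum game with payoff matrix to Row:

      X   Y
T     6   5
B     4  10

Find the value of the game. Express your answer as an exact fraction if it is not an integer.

40/7

Row minima: T → 5, B → 4; maximin = 5.
Column maxima: X → 6, Y → 10; minimax = 6.
5 ≠ 6, so there is no saddle point; optimal play is mixed.
Let Row play T with probability p. Expected payoff against X: 6p + 4(1−p) = 2p + 4; against Y: 5p + 10(1−p) = −5p + 10.
Setting these equal: 2p + 4 = −5p + 10 ⇒ 7p = 6 ⇒ p = 6/7, and the value is (2)·(6/7) + 4 = 40/7.
For Column: with q = P(X), equating T's and B's payoffs gives q + 5 = −6q + 10 ⇒ q = 5/7.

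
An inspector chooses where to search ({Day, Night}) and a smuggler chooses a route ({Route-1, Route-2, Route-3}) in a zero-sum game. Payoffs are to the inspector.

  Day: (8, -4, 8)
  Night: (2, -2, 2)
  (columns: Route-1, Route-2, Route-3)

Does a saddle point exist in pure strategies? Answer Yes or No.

Yes

Row minima: Day → -4, Night → -2; maximin = -2.
Column maxima: Route-1 → 8, Route-2 → -2, Route-3 → 8; minimax = -2.
maximin = minimax = -2, so a saddle point exists.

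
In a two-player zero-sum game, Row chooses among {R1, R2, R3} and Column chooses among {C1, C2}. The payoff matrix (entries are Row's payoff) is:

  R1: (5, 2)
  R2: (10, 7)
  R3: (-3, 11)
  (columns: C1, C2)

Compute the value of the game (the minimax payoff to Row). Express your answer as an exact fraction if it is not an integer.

131/17

Row minima: R1 → 2, R2 → 7, R3 → -3; maximin = 7.
Column maxima: C1 → 10, C2 → 11; minimax = 10.
7 ≠ 10, so there is no saddle point; optimal play is mixed.
R1 is strictly dominated by R2, so Row never plays it.
On the remaining 2×2 (R2, R3 vs C1, C2):
Let Row play R2 with probability p. Expected payoff against C1: 10p + (-3)(1−p) = 13p − 3; against C2: 7p + 11(1−p) = −4p + 11.
Setting these equal: 13p − 3 = −4p + 11 ⇒ 17p = 14 ⇒ p = 14/17, and the value is (13)·(14/17) − 3 = 131/17.
For Column: with q = P(C1), equating R2's and R3's payoffs gives 3q + 7 = −14q + 11 ⇒ q = 4/17.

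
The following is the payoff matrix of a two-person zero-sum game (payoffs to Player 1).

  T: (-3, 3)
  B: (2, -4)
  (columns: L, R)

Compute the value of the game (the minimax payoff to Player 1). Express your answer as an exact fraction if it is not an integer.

-1/2

Row minima: T → -3, B → -4; maximin = -3.
Column maxima: L → 2, R → 3; minimax = 2.
-3 ≠ 2, so there is no saddle point; optimal play is mixed.
Let Player 1 play T with probability p. Expected payoff against L: (-3)p + 2(1−p) = −5p + 2; against R: 3p + (-4)(1−p) = 7p − 4.
Setting these equal: −5p + 2 = 7p − 4 ⇒ −12p = -6 ⇒ p = 1/2, and the value is (-5)·(1/2) + 2 = -1/2.
For Player 2: with q = P(L), equating T's and B's payoffs gives −6q + 3 = 6q − 4 ⇒ q = 7/12.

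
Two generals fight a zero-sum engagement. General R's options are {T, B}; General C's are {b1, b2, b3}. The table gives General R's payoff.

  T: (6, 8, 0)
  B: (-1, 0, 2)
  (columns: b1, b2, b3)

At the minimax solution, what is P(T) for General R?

Row minima: T → 0, B → -1; maximin = 0.
Column maxima: b1 → 6, b2 → 8, b3 → 2; minimax = 2.
0 ≠ 2, so there is no saddle point; optimal play is mixed.
b2 is strictly dominated by b1 (it gives General R strictly more in every row), so General C never plays it.
On the remaining 2×2 (T, B vs b1, b3):
Let General R play T with probability p. Expected payoff against b1: 6p + (-1)(1−p) = 7p − 1; against b3: 0p + 2(1−p) = −2p + 2.
Setting these equal: 7p − 1 = −2p + 2 ⇒ 9p = 3 ⇒ p = 1/3, and the value is (7)·(1/3) − 1 = 4/3.
For General C: with q = P(b1), equating T's and B's payoffs gives 6q = −3q + 2 ⇒ q = 2/9.

1/3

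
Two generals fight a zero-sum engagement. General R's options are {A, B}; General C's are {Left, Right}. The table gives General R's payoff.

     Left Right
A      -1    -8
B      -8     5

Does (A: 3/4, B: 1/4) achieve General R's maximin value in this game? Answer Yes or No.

No

Against Left this mix gives (3/4)·(-1) + (1/4)·(-8) = -11/4.
Against Right this mix gives (3/4)·(-8) + (1/4)·5 = -19/4.
General C will play Right, holding General R to -19/4. Shifting weight toward the row that does better against Right would raise this floor (the equalizing mix achieves -69/20 against both Right and Left), so the proposed strategy is not optimal.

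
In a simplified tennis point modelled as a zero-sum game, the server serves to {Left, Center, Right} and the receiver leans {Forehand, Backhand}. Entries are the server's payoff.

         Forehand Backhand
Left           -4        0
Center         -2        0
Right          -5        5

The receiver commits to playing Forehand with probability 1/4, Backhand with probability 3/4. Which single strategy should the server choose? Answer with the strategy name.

Expected payoff of Left: (1/4)·(-4) + (3/4)·0 = -1.
Expected payoff of Center: (1/4)·(-2) + (3/4)·0 = -1/2.
Expected payoff of Right: (1/4)·(-5) + (3/4)·5 = 5/2.
The largest is 5/2, so the server's best response is Right.

Right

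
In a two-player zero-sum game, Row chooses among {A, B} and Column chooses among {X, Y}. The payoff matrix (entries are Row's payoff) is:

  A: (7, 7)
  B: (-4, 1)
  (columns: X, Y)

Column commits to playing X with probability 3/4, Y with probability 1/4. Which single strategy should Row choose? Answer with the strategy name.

Expected payoff of A: (3/4)·7 + (1/4)·7 = 7.
Expected payoff of B: (3/4)·(-4) + (1/4)·1 = -11/4.
The largest is 7, so Row's best response is A.

A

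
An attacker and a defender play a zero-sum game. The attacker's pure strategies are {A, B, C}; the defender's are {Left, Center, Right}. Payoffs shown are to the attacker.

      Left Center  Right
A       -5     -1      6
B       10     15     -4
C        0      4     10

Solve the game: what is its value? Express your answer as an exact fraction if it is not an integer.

25/6

Row minima: A → -5, B → -4, C → 0; maximin = 0.
Column maxima: Left → 10, Center → 15, Right → 10; minimax = 10.
0 ≠ 10, so there is no saddle point; optimal play is mixed.
A is strictly dominated by C, so the attacker never plays it.
Center is strictly dominated by Left (it gives the attacker strictly more in every row), so the defender never plays it.
On the remaining 2×2 (B, C vs Left, Right):
Let the attacker play B with probability p. Expected payoff against Left: 10p + 0(1−p) = 10p; against Right: (-4)p + 10(1−p) = −14p + 10.
Setting these equal: 10p = −14p + 10 ⇒ 24p = 10 ⇒ p = 5/12, and the value is (10)·(5/12) = 25/6.
For the defender: with q = P(Left), equating B's and C's payoffs gives 14q − 4 = −10q + 10 ⇒ q = 7/12.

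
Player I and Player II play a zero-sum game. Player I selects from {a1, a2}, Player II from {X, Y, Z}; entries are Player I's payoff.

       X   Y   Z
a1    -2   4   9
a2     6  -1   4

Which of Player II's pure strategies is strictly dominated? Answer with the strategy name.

Z

Y holds Player I's payoff strictly below Z in every row: 4 < 9, -1 < 4.
So Z is strictly dominated for Player II.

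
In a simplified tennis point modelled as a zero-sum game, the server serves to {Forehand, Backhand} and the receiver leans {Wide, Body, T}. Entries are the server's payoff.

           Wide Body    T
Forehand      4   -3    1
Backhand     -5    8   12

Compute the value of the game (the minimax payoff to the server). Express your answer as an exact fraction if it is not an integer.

Row minima: Forehand → -3, Backhand → -5; maximin = -3.
Column maxima: Wide → 4, Body → 8, T → 12; minimax = 4.
-3 ≠ 4, so there is no saddle point; optimal play is mixed.
T is strictly dominated by Body (it gives the server strictly more in every row), so the receiver never plays it.
On the remaining 2×2 (Forehand, Backhand vs Wide, Body):
Let the server play Forehand with probability p. Expected payoff against Wide: 4p + (-5)(1−p) = 9p − 5; against Body: (-3)p + 8(1−p) = −11p + 8.
Setting these equal: 9p − 5 = −11p + 8 ⇒ 20p = 13 ⇒ p = 13/20, and the value is (9)·(13/20) − 5 = 17/20.
For the receiver: with q = P(Wide), equating Forehand's and Backhand's payoffs gives 7q − 3 = −13q + 8 ⇒ q = 11/20.

17/20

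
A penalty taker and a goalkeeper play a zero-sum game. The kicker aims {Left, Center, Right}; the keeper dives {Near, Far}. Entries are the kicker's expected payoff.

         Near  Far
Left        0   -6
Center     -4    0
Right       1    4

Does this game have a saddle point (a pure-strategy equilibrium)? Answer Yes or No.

Row minima: Left → -6, Center → -4, Right → 1; maximin = 1.
Column maxima: Near → 1, Far → 4; minimax = 1.
maximin = minimax = 1, so a saddle point exists.

Yes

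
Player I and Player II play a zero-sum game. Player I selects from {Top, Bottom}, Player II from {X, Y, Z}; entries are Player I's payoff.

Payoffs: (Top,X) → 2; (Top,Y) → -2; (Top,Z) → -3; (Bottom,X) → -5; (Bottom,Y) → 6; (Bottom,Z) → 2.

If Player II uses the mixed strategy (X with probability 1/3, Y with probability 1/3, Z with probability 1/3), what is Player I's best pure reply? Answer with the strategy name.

Expected payoff of Top: (1/3)·2 + (1/3)·(-2) + (1/3)·(-3) = -1.
Expected payoff of Bottom: (1/3)·(-5) + (1/3)·6 + (1/3)·2 = 1.
The largest is 1, so Player I's best response is Bottom.

Bottom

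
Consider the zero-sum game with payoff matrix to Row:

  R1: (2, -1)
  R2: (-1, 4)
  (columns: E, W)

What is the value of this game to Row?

7/8

Row minima: R1 → -1, R2 → -1; maximin = -1.
Column maxima: E → 2, W → 4; minimax = 2.
-1 ≠ 2, so there is no saddle point; optimal play is mixed.
Let Row play R1 with probability p. Expected payoff against E: 2p + (-1)(1−p) = 3p − 1; against W: (-1)p + 4(1−p) = −5p + 4.
Setting these equal: 3p − 1 = −5p + 4 ⇒ 8p = 5 ⇒ p = 5/8, and the value is (3)·(5/8) − 1 = 7/8.
For Column: with q = P(E), equating R1's and R2's payoffs gives 3q − 1 = −5q + 4 ⇒ q = 5/8.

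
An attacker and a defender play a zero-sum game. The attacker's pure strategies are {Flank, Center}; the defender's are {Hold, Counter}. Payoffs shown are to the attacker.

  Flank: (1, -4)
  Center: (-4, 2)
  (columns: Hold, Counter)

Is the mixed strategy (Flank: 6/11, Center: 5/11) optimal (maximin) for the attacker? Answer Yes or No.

Against Hold this mix gives (6/11)·1 + (5/11)·(-4) = -14/11.
Against Counter this mix gives (6/11)·(-4) + (5/11)·2 = -14/11.
All of the defender's active replies (Hold, Counter) yield -14/11, and no column does worse for the attacker. The mix makes the defender indifferent and guarantees -14/11, so it is optimal.

Yes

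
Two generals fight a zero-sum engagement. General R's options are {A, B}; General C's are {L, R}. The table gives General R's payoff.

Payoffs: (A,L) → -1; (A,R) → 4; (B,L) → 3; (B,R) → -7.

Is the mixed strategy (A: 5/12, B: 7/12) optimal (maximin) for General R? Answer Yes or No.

Against L this mix gives (5/12)·(-1) + (7/12)·3 = 4/3.
Against R this mix gives (5/12)·4 + (7/12)·(-7) = -29/12.
General C will play R, holding General R to -29/12. Shifting weight toward the row that does better against R would raise this floor (the equalizing mix achieves 1/3 against both R and L), so the proposed strategy is not optimal.

No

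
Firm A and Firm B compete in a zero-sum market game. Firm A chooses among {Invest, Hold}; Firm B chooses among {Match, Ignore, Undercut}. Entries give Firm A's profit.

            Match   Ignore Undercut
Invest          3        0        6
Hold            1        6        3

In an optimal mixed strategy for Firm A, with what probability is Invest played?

Row minima: Invest → 0, Hold → 1; maximin = 1.
Column maxima: Match → 3, Ignore → 6, Undercut → 6; minimax = 3.
1 ≠ 3, so there is no saddle point; optimal play is mixed.
Undercut is strictly dominated by Match (it gives Firm A strictly more in every row), so Firm B never plays it.
On the remaining 2×2 (Invest, Hold vs Match, Ignore):
Let Firm A play Invest with probability p. Expected payoff against Match: 3p + 1(1−p) = 2p + 1; against Ignore: 0p + 6(1−p) = −6p + 6.
Setting these equal: 2p + 1 = −6p + 6 ⇒ 8p = 5 ⇒ p = 5/8, and the value is (2)·(5/8) + 1 = 9/4.
For Firm B: with q = P(Match), equating Invest's and Hold's payoffs gives 3q = −5q + 6 ⇒ q = 3/4.

5/8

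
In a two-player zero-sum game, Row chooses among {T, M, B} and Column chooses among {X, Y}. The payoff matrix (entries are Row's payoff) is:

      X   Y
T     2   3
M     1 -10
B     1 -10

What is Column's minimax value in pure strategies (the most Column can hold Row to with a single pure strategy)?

2

Column maxima: X → 2, Y → 3.
The smallest of these is 2.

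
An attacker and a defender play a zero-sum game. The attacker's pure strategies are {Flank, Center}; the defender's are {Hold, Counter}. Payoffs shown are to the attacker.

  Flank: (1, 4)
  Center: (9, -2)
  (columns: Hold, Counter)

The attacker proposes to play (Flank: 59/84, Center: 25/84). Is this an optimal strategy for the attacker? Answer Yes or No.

Against Hold this mix gives (59/84)·1 + (25/84)·9 = 71/21.
Against Counter this mix gives (59/84)·4 + (25/84)·(-2) = 31/14.
The defender will play Counter, holding the attacker to 31/14. Shifting weight toward the row that does better against Counter would raise this floor (the equalizing mix achieves 19/7 against both Counter and Hold), so the proposed strategy is not optimal.

No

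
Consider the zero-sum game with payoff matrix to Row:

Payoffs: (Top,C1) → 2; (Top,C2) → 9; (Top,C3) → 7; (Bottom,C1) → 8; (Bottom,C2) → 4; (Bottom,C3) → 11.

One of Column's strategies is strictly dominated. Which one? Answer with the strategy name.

C3

C1 holds Row's payoff strictly below C3 in every row: 2 < 7, 8 < 11.
So C3 is strictly dominated for Column.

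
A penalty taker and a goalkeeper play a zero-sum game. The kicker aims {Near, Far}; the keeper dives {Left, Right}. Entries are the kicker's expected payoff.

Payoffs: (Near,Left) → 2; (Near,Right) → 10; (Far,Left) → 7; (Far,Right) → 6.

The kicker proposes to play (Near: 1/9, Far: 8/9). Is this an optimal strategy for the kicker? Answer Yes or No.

Yes

Against Left this mix gives (1/9)·2 + (8/9)·7 = 58/9.
Against Right this mix gives (1/9)·10 + (8/9)·6 = 58/9.
All of the keeper's active replies (Left, Right) yield 58/9, and no column does worse for the kicker. The mix makes the keeper indifferent and guarantees 58/9, so it is optimal.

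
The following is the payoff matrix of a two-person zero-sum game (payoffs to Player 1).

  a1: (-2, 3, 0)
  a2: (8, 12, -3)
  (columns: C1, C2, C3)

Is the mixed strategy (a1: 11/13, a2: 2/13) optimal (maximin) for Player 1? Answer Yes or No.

Against C1 this mix gives (11/13)·(-2) + (2/13)·8 = -6/13.
Against C2 this mix gives (11/13)·3 + (2/13)·12 = 57/13.
Against C3 this mix gives (11/13)·0 + (2/13)·(-3) = -6/13.
All of Player 2's active replies (C1, C3) yield -6/13, and no column does worse for Player 1. The mix makes Player 2 indifferent and guarantees -6/13, so it is optimal.

Yes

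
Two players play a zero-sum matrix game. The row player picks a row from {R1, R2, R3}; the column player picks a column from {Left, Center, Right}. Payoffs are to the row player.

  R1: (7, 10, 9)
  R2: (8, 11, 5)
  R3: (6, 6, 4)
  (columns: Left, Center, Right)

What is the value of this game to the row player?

Row minima: R1 → 7, R2 → 5, R3 → 4; maximin = 7.
Column maxima: Left → 8, Center → 11, Right → 9; minimax = 8.
7 ≠ 8, so there is no saddle point; optimal play is mixed.
R3 is strictly dominated by R1, so the row player never plays it.
With R3 eliminated, Center is strictly dominated by Left (it gives the row player strictly more in every remaining row), so the column player never plays it.
On the remaining 2×2 (R1, R2 vs Left, Right):
Let the row player play R1 with probability p. Expected payoff against Left: 7p + 8(1−p) = −p + 8; against Right: 9p + 5(1−p) = 4p + 5.
Setting these equal: −p + 8 = 4p + 5 ⇒ −5p = -3 ⇒ p = 3/5, and the value is (-1)·(3/5) + 8 = 37/5.
For the column player: with q = P(Left), equating R1's and R2's payoffs gives −2q + 9 = 3q + 5 ⇒ q = 4/5.

37/5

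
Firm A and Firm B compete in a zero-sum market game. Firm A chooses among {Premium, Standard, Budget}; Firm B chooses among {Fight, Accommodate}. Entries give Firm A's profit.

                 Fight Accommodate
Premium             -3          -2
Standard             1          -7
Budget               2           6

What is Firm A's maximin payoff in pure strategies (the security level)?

Row minima: Premium → -3, Standard → -7, Budget → 2.
The best of these is 2.

2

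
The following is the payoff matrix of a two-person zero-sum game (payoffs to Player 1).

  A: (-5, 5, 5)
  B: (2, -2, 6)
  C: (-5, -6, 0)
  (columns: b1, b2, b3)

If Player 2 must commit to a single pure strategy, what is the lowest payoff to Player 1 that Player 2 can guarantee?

2

Column maxima: b1 → 2, b2 → 5, b3 → 6.
The smallest of these is 2.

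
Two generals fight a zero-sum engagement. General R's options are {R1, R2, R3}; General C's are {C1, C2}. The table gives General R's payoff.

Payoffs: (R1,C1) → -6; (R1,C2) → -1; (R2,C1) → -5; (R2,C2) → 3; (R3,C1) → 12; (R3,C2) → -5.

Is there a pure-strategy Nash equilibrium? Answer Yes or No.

No

Row minima: R1 → -6, R2 → -5, R3 → -5; maximin = -5.
Column maxima: C1 → 12, C2 → 3; minimax = 3.
-5 ≠ 3, so no pure-strategy equilibrium exists.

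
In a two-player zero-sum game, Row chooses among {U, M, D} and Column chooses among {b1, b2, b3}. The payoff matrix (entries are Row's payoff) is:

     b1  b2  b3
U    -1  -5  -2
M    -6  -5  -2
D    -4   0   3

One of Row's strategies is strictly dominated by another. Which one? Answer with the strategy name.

D gives a strictly higher payoff than M against every column: -4 > -6, 0 > -5, 3 > -2.
So M is strictly dominated and Row never plays it.

M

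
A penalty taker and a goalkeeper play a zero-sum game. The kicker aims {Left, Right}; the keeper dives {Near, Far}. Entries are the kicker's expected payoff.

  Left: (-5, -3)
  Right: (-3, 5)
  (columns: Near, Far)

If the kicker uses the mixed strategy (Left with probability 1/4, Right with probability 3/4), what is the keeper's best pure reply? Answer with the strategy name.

If the keeper plays Near, the kicker's expected payoff is (1/4)·(-5) + (3/4)·(-3) = -7/2.
If the keeper plays Far, the kicker's expected payoff is (1/4)·(-3) + (3/4)·5 = 3.
The keeper minimizes the kicker's payoff; the smallest is -7/2, so the best response is Near.

Near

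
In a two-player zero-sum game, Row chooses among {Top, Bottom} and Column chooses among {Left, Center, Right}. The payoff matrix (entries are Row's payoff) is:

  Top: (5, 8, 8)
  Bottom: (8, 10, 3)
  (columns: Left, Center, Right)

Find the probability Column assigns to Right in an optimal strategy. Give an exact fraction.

Row minima: Top → 5, Bottom → 3; maximin = 5.
Column maxima: Left → 8, Center → 10, Right → 8; minimax = 8.
5 ≠ 8, so there is no saddle point; optimal play is mixed.
Center is strictly dominated by Left (it gives Row strictly more in every row), so Column never plays it.
On the remaining 2×2 (Top, Bottom vs Left, Right):
Let Row play Top with probability p. Expected payoff against Left: 5p + 8(1−p) = −3p + 8; against Right: 8p + 3(1−p) = 5p + 3.
Setting these equal: −3p + 8 = 5p + 3 ⇒ −8p = -5 ⇒ p = 5/8, and the value is (-3)·(5/8) + 8 = 49/8.
For Column: with q = P(Left), equating Top's and Bottom's payoffs gives −3q + 8 = 5q + 3 ⇒ q = 5/8.

3/8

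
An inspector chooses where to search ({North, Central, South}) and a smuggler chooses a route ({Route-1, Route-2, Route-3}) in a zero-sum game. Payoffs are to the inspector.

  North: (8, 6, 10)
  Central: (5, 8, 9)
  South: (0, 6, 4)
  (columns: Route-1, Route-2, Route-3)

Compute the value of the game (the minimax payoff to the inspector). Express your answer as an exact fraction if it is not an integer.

34/5

Row minima: North → 6, Central → 5, South → 0; maximin = 6.
Column maxima: Route-1 → 8, Route-2 → 8, Route-3 → 10; minimax = 8.
6 ≠ 8, so there is no saddle point; optimal play is mixed.
South is strictly dominated by Central, so the inspector never plays it.
Route-3 is strictly dominated by Route-1 (it gives the inspector strictly more in every row), so the smuggler never plays it.
On the remaining 2×2 (North, Central vs Route-1, Route-2):
Let the inspector play North with probability p. Expected payoff against Route-1: 8p + 5(1−p) = 3p + 5; against Route-2: 6p + 8(1−p) = −2p + 8.
Setting these equal: 3p + 5 = −2p + 8 ⇒ 5p = 3 ⇒ p = 3/5, and the value is (3)·(3/5) + 5 = 34/5.
For the smuggler: with q = P(Route-1), equating North's and Central's payoffs gives 2q + 6 = −3q + 8 ⇒ q = 2/5.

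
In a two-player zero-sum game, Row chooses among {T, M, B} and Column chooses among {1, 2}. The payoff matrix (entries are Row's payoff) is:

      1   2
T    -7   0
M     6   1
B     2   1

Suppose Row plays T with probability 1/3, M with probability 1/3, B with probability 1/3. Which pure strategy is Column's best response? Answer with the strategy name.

If Column plays 1, Row's expected payoff is (1/3)·(-7) + (1/3)·6 + (1/3)·2 = 1/3.
If Column plays 2, Row's expected payoff is (1/3)·0 + (1/3)·1 + (1/3)·1 = 2/3.
Column minimizes Row's payoff; the smallest is 1/3, so the best response is 1.

1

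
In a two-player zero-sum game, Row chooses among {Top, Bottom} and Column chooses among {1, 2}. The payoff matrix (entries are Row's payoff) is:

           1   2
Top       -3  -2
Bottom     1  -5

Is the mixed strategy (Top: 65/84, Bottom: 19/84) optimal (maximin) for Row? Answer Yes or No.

Against 1 this mix gives (65/84)·(-3) + (19/84)·1 = -44/21.
Against 2 this mix gives (65/84)·(-2) + (19/84)·(-5) = -75/28.
Column will play 2, holding Row to -75/28. Shifting weight toward the row that does better against 2 would raise this floor (the equalizing mix achieves -17/7 against both 2 and 1), so the proposed strategy is not optimal.

No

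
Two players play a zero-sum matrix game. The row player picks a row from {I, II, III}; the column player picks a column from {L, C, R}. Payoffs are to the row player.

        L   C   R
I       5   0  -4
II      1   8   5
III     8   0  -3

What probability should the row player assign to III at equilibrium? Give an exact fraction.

Row minima: I → -4, II → 1, III → -3; maximin = 1.
Column maxima: L → 8, C → 8, R → 5; minimax = 5.
1 ≠ 5, so there is no saddle point; optimal play is mixed.
C is strictly dominated by R (it gives the row player strictly more in every row), so the column player never plays it.
With C eliminated, I is strictly dominated by III (III gives the row player strictly more in every remaining column), so the row player never plays it.
On the remaining 2×2 (II, III vs L, R):
Let the row player play II with probability p. Expected payoff against L: 1p + 8(1−p) = −7p + 8; against R: 5p + (-3)(1−p) = 8p − 3.
Setting these equal: −7p + 8 = 8p − 3 ⇒ −15p = -11 ⇒ p = 11/15, and the value is (-7)·(11/15) + 8 = 43/15.
For the column player: with q = P(L), equating II's and III's payoffs gives −4q + 5 = 11q − 3 ⇒ q = 8/15.

4/15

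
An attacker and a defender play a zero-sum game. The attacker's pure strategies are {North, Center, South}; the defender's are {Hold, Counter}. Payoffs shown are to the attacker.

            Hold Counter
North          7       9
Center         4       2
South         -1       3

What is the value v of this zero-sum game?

7

Row minima: North → 7, Center → 2, South → -1; maximin = 7.
Column maxima: Hold → 7, Counter → 9; minimax = 7.
Since maximin = minimax = 7, there is a saddle point and the value is 7.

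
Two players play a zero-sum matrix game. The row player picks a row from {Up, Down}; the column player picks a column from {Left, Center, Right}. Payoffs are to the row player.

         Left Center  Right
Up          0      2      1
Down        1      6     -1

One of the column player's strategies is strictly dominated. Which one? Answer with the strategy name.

Center

Left holds the row player's payoff strictly below Center in every row: 0 < 2, 1 < 6.
So Center is strictly dominated for the column player.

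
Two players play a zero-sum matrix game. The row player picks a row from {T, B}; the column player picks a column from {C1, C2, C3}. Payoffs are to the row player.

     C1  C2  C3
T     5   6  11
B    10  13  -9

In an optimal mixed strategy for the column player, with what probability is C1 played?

Row minima: T → 5, B → -9; maximin = 5.
Column maxima: C1 → 10, C2 → 13, C3 → 11; minimax = 10.
5 ≠ 10, so there is no saddle point; optimal play is mixed.
C2 is strictly dominated by C1 (it gives the row player strictly more in every row), so the column player never plays it.
On the remaining 2×2 (T, B vs C1, C3):
Let the row player play T with probability p. Expected payoff against C1: 5p + 10(1−p) = −5p + 10; against C3: 11p + (-9)(1−p) = 20p − 9.
Setting these equal: −5p + 10 = 20p − 9 ⇒ −25p = -19 ⇒ p = 19/25, and the value is (-5)·(19/25) + 10 = 31/5.
For the column player: with q = P(C1), equating T's and B's payoffs gives −6q + 11 = 19q − 9 ⇒ q = 4/5.

4/5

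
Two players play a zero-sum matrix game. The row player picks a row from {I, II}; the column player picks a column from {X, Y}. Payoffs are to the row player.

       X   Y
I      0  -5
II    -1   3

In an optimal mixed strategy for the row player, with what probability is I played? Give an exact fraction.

Row minima: I → -5, II → -1; maximin = -1.
Column maxima: X → 0, Y → 3; minimax = 0.
-1 ≠ 0, so there is no saddle point; optimal play is mixed.
Let the row player play I with probability p. Expected payoff against X: 0p + (-1)(1−p) = p − 1; against Y: (-5)p + 3(1−p) = −8p + 3.
Setting these equal: p − 1 = −8p + 3 ⇒ 9p = 4 ⇒ p = 4/9, and the value is (1)·(4/9) − 1 = -5/9.
For the column player: with q = P(X), equating I's and II's payoffs gives 5q − 5 = −4q + 3 ⇒ q = 8/9.

4/9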